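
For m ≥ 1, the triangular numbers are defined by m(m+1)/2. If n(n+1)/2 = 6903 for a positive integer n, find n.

117

Set n(n+1)/2 = 6903, giving n² + n − 13806 = 0.
The discriminant is 1 + 8·6903 = 55225, and √55225 = 235.
So n = (-1 + 235) / 2 = 234/2 = 117.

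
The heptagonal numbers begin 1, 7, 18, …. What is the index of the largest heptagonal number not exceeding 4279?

41

Solve n(5n−3)/2 ≤ 4279 for integer n.
n = 41 gives 4141 ≤ 4279, while n = 42 gives 4347 > 4279; so the answer is index 41.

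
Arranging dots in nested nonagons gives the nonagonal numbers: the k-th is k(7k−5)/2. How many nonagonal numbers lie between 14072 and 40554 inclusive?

The n-th nonagonal number is n(7n−5)/2.
Smallest index with value ≥ 14072: n = 64 (giving 14176).
Largest index with value ≤ 40554: n = 108 (giving 40554).
Indices 64 through 108: 45 terms.

45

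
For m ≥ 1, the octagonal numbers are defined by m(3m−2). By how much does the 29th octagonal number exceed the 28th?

Consecutive octagonal numbers differ by 6n − 5: here 6·29 − 5 = 169.

169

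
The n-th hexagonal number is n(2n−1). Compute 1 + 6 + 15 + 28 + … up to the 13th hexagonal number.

Σ i(2i−1) = 2Σi² − Σi over i = 1..13.
Σi = 91 and Σi² = 819.
2·819 − 1·91 = 1547.

1547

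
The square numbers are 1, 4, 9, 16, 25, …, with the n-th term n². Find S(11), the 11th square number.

121

The 11th square number is n² with n = 11.
11² = 121.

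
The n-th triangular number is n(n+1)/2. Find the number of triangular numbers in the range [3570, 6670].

The n-th triangular number is n(n+1)/2.
Smallest index with value ≥ 3570: n = 84 (giving 3570).
Largest index with value ≤ 6670: n = 115 (giving 6670).
Indices 84 through 115: 32 terms.

32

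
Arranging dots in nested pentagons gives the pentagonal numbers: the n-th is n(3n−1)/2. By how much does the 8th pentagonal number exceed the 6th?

41

8·(3·8 − 1)/2 = 92 and 6·(3·6 − 1)/2 = 51.
Difference: 92 − 51 = 41.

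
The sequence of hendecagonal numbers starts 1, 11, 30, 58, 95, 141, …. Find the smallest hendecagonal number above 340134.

341826

Solve n(9n−7)/2 > 340134 for integer n.
The largest n with value ≤ 340134 is 275 (since 339350 ≤ 340134 < 341826), so the first above is n = 276, value 341826.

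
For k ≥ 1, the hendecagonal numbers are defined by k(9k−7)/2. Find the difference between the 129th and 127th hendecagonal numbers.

2297

129·(9·129 − 7)/2 = 74433 and 127·(9·127 − 7)/2 = 72136.
Difference: 74433 − 72136 = 2297.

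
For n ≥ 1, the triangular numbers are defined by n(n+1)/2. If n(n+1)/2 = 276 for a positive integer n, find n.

23

Set n(n+1)/2 = 276, giving n² + n − 552 = 0.
So n = (-1 + 47) / 2 = 46/2 = 23.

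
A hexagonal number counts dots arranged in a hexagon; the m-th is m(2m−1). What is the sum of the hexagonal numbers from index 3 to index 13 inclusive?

Σ i(2i−1) = 2Σi² − Σi over i = 3..13.
Σi = 91 − 3 = 88 and Σi² = 819 − 5 = 814.
2·814 − 1·88 = 1540.

1540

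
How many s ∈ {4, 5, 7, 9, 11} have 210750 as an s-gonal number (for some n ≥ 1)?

s = 4: P(4, 459) = 210681 and P(4, 460) = 211600; 210750 is not s-gonal.
s = 5: P(5, 375) = 210750. ✓
s = 7: P(7, 290) = 209815 and P(7, 291) = 211266; 210750 is not s-gonal.
s = 9: P(9, 245) = 209475 and P(9, 246) = 211191; 210750 is not s-gonal.
s = 11: P(11, 216) = 209196 and P(11, 217) = 211141; 210750 is not s-gonal.
Hits: s ∈ {5} → 1.

1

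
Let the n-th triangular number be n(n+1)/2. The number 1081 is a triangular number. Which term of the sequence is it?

Set n(n+1)/2 = 1081, giving n² + n − 2162 = 0.
So n = (-1 + 93) / 2 = 92/2 = 46.

46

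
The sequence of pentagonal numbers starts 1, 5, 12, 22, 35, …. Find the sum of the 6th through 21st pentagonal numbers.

Σ i(3i−1)/2 = (3Σi² − Σi) / 2 over i = 6..21.
Σi = 231 − 15 = 216 and Σi² = 3311 − 55 = 3256.
(3·3256 − 1·216) / 2 = 9552/2 = 4776.

4776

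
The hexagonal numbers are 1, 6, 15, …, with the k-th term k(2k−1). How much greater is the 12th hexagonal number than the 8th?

12·(2·12 − 1) = 276 and 8·(2·8 − 1) = 120.
Difference: 276 − 120 = 156.

156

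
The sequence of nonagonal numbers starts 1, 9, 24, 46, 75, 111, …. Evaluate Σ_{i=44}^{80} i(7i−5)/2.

Σ i(7i−5)/2 = (7Σi² − 5Σi) / 2 over i = 44..80.
Σi = 3240 − 946 = 2294 and Σi² = 173880 − 27434 = 146446.
(7·146446 − 5·2294) / 2 = 1013652/2 = 506826.

506826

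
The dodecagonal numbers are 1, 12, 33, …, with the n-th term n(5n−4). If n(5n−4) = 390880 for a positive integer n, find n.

280

Set n(5n−4) = 390880, giving 5n² − 4n − 390880 = 0.
The discriminant is 16 + 20·390880 = 7817616, and √7817616 = 2796.
So n = (4 + 2796) / 10 = 2800/10 = 280.
Check: 280·(5·280 − 4) = 390880. ✓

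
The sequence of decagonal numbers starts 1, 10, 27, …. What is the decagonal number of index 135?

72495

The 135th decagonal number is n(4n−3) with n = 135.
135·(4·135 − 3) = 135·537 = 72495.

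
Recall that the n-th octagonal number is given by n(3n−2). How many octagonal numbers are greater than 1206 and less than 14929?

50

The n-th octagonal number is n(3n−2).
Smallest index with value > 1206: n = 21 (giving 1281).
Largest index with value < 14929: n = 70 (giving 14560).
Indices 21 through 70: 50 terms.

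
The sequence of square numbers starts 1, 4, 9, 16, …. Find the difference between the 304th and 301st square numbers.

304² = 92416 and 301² = 90601.
Difference: 92416 − 90601 = 1815.

1815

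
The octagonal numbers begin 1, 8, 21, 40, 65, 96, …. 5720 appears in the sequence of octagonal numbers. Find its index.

Set n(3n−2) = 5720, giving 3n² − 2n − 5720 = 0.
The discriminant is 4 + 12·5720 = 68644, and √68644 = 262.
So n = (2 + 262) / 6 = 264/6 = 44.
Check: 44·(3·44 − 2) = 5720. ✓

44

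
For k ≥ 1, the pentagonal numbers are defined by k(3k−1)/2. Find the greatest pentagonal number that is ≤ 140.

117

Solve n(3n−1)/2 ≤ 140 for integer n.
n = 9 gives 117 ≤ 140, while n = 10 gives 145 > 140; so the answer is 117.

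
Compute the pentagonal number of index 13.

13·(3·13 − 1)/2 = 13·38/2 = 13·19 = 247.

247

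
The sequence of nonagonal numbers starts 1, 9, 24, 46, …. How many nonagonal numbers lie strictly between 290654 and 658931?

The n-th nonagonal number is n(7n−5)/2.
Smallest index with value > 290654: n = 289 (giving 291601).
Largest index with value < 658931: n = 434 (giving 658161).
Indices 289 through 434: 146 terms.

146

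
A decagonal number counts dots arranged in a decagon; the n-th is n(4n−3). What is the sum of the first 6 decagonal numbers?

301

Σ i(4i−3) = 4Σi² − 3Σi over i = 1..6.
Σi = 21 and Σi² = 91.
4·91 − 3·21 = 301.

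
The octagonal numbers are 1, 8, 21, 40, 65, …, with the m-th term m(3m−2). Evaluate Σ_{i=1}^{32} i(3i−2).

33264

Σ i(3i−2) = 3Σi² − 2Σi over i = 1..32.
Σi = 528 and Σi² = 11440.
3·11440 − 2·528 = 33264.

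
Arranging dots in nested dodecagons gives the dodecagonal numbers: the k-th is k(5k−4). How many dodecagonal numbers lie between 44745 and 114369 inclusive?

The n-th dodecagonal number is n(5n−4).
Smallest index with value ≥ 44745: n = 95 (giving 44745).
Largest index with value ≤ 114369: n = 151 (giving 113401).
Indices 95 through 151: 57 terms.

57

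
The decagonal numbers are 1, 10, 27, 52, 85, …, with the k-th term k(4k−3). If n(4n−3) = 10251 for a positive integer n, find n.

Set n(4n−3) = 10251, giving 4n² − 3n − 10251 = 0.
So n = (3 + 405) / 8 = 408/8 = 51.

51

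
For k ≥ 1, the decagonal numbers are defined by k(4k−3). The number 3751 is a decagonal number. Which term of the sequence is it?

31

Set n(4n−3) = 3751, giving 4n² − 3n − 3751 = 0.
The discriminant is 9 + 16·3751 = 60025, and √60025 = 245.
So n = (3 + 245) / 8 = 248/8 = 31.
Check: 31·(4·31 − 3) = 3751. ✓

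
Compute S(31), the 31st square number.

961

The 31st square number is n² with n = 31.
31² = 961.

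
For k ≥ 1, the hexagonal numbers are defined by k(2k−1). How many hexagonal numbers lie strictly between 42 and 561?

12

The n-th hexagonal number is n(2n−1).
Smallest index with value > 42: n = 5 (giving 45).
Largest index with value < 561: n = 16 (giving 496).
Indices 5 through 16: 12 terms.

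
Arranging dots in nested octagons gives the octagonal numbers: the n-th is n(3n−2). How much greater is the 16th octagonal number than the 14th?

16·(3·16 − 2) = 736 and 14·(3·14 − 2) = 560.
Difference: 736 − 560 = 176.

176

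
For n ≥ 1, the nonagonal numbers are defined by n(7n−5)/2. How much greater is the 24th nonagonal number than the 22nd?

24·(7·24 − 5)/2 = 1956 and 22·(7·22 − 5)/2 = 1639.
Difference: 1956 − 1639 = 317.

317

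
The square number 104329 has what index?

323

We need n² = 104329, so n = √104329 = 323.
Check: 323² = 104329. ✓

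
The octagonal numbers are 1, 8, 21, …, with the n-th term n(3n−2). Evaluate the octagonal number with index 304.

276640

The 304th octagonal number is n(3n−2) with n = 304.
304·(3·304 − 2) = 304·910 = 276640.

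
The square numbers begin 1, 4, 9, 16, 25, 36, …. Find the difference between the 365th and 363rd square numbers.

365² = 133225 and 363² = 131769.
Difference: 133225 − 131769 = 1456.

1456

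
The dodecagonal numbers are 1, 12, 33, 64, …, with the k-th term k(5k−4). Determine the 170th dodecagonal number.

143820

The 170th dodecagonal number is n(5n−4) with n = 170.
170·(5·170 − 4) = 170·846 = 143820.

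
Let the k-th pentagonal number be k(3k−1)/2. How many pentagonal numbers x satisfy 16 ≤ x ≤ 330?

12

The n-th pentagonal number is n(3n−1)/2.
Smallest index with value ≥ 16: n = 4 (giving 22).
Largest index with value ≤ 330: n = 15 (giving 330).
Indices 4 through 15: 12 terms.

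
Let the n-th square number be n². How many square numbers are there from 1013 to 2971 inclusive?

The n-th square number is n².
Smallest index with value ≥ 1013: n = 32 (giving 1024).
Largest index with value ≤ 2971: n = 54 (giving 2916).
Indices 32 through 54: 23 terms.

23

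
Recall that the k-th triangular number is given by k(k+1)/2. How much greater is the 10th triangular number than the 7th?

10·11/2 = 55 and 7·8/2 = 28.
Difference: 55 − 28 = 27.

27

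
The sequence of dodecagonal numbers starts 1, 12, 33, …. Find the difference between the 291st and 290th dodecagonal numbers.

2901

Consecutive dodecagonal numbers differ by 10n − 9: here 10·291 − 9 = 2901.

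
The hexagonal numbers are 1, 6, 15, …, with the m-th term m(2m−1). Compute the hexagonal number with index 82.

The 82nd hexagonal number is n(2n−1) with n = 82.
82·(2·82 − 1) = 82·163 = 13366.

13366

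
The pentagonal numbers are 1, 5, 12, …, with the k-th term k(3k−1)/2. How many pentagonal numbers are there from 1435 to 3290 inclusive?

The n-th pentagonal number is n(3n−1)/2.
Smallest index with value ≥ 1435: n = 32 (giving 1520).
Largest index with value ≤ 3290: n = 47 (giving 3290).
Indices 32 through 47: 16 terms.

16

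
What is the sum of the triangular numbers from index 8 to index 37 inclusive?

9055

Σ i(i+1)/2 = (Σi² + Σi) / 2 over i = 8..37.
Σi = 703 − 28 = 675 and Σi² = 17575 − 140 = 17435.
(1·17435 + 1·675) / 2 = 18110/2 = 9055.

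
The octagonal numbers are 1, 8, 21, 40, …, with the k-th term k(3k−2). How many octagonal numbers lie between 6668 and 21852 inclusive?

The n-th octagonal number is n(3n−2).
Smallest index with value ≥ 6668: n = 48 (giving 6816).
Largest index with value ≤ 21852: n = 85 (giving 21505).
Indices 48 through 85: 38 terms.

38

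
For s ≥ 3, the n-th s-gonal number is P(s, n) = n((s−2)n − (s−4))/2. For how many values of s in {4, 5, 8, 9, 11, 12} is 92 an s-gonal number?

s = 4: P(4, 9) = 81 and P(4, 10) = 100; 92 is not s-gonal.
s = 5: P(5, 8) = 92. ✓
s = 8: P(8, 5) = 65 and P(8, 6) = 96; 92 is not s-gonal.
s = 9: P(9, 5) = 75 and P(9, 6) = 111; 92 is not s-gonal.
s = 11: P(11, 4) = 58 and P(11, 5) = 95; 92 is not s-gonal.
s = 12: P(12, 4) = 64 and P(12, 5) = 105; 92 is not s-gonal.
Hits: s ∈ {5} → 1.

1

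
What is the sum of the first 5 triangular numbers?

35

Σ i(i+1)/2 = (Σi² + Σi) / 2 over i = 1..5.
Σi = 15 and Σi² = 55.
(1·55 + 1·15) / 2 = 70/2 = 35.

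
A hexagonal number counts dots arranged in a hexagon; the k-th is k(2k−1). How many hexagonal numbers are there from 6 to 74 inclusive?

The n-th hexagonal number is n(2n−1).
Smallest index with value ≥ 6: n = 2 (giving 6).
Largest index with value ≤ 74: n = 6 (giving 66).
Indices 2 through 6: 5 terms.

5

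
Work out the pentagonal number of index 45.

The 45th pentagonal number is n(3n−1)/2 with n = 45.
45·(3·45 − 1)/2 = 45·134/2 = 45·67 = 3015.

3015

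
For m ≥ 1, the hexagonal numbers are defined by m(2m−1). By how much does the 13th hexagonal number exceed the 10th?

13·(2·13 − 1) = 325 and 10·(2·10 − 1) = 190.
Difference: 325 − 190 = 135.

135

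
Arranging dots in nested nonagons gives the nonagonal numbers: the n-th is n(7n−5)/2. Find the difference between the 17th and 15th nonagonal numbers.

17·(7·17 − 5)/2 = 969 and 15·(7·15 − 5)/2 = 750.
Difference: 969 − 750 = 219.

219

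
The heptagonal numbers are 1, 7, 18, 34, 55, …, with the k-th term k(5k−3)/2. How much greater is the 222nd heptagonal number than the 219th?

222·(5·222 − 3)/2 = 122877 and 219·(5·219 − 3)/2 = 119574.
Difference: 122877 − 119574 = 3303.

3303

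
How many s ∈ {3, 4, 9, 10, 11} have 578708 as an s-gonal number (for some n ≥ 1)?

1

s = 3: P(3, 1075) = 578350 and P(3, 1076) = 579426; 578708 is not s-gonal.
s = 4: P(4, 760) = 577600 and P(4, 761) = 579121; 578708 is not s-gonal.
s = 9: P(9, 406) = 575911 and P(9, 407) = 578754; 578708 is not s-gonal.
s = 10: P(10, 380) = 576460 and P(10, 381) = 579501; 578708 is not s-gonal.
s = 11: P(11, 359) = 578708. ✓
Hits: s ∈ {11} → 1.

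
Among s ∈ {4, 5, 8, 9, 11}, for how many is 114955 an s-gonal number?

s = 4: P(4, 339) = 114921 and P(4, 340) = 115600; 114955 is not s-gonal.
s = 5: P(5, 277) = 114955. ✓
s = 8: P(8, 196) = 114856 and P(8, 197) = 116033; 114955 is not s-gonal.
s = 9: P(9, 181) = 114211 and P(9, 182) = 115479; 114955 is not s-gonal.
s = 11: P(11, 160) = 114640 and P(11, 161) = 116081; 114955 is not s-gonal.
Hits: s ∈ {5} → 1.

1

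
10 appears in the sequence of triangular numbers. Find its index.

Set n(n+1)/2 = 10, giving n² + n − 20 = 0.
So n = (-1 + 9) / 2 = 8/2 = 4.

4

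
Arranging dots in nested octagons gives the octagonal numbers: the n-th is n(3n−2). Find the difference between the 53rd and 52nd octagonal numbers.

Consecutive octagonal numbers differ by 6n − 5: here 6·53 − 5 = 313.

313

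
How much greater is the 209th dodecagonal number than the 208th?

Consecutive dodecagonal numbers differ by 10n − 9: here 10·209 − 9 = 2081.

2081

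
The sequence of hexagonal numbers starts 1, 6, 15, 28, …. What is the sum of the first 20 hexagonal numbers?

Σ i(2i−1) = 2Σi² − Σi over i = 1..20.
Σi = 210 and Σi² = 2870.
2·2870 − 1·210 = 5530.

5530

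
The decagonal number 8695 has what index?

Set n(4n−3) = 8695, giving 4n² − 3n − 8695 = 0.
The discriminant is 9 + 16·8695 = 139129, and √139129 = 373.
So n = (3 + 373) / 8 = 376/8 = 47.

47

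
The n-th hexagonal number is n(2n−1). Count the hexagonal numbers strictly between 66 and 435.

8

The n-th hexagonal number is n(2n−1).
Smallest index with value > 66: n = 7 (giving 91).
Largest index with value < 435: n = 14 (giving 378).
Indices 7 through 14: 8 terms.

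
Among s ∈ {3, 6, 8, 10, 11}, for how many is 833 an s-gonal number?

2

s = 3: P(3, 40) = 820 and P(3, 41) = 861; 833 is not s-gonal.
s = 6: P(6, 20) = 780 and P(6, 21) = 861; 833 is not s-gonal.
s = 8: P(8, 17) = 833. ✓
s = 10: P(10, 14) = 742 and P(10, 15) = 855; 833 is not s-gonal.
s = 11: P(11, 14) = 833. ✓
Hits: s ∈ {8, 11} → 2.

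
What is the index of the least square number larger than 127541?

358

Solve n² > 127541 for integer n.
The largest n with value ≤ 127541 is 357 (since 127449 ≤ 127541 < 128164), so the first above is n = 358, value 128164.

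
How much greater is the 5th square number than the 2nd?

5² = 25 and 2² = 4.
Difference: 25 − 4 = 21.

21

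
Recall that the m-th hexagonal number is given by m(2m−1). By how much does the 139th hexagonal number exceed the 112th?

139·(2·139 − 1) = 38503 and 112·(2·112 − 1) = 24976.
Difference: 38503 − 24976 = 13527.

13527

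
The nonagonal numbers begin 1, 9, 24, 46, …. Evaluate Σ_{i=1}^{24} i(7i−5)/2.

Σ i(7i−5)/2 = (7Σi² − 5Σi) / 2 over i = 1..24.
Σi = 300 and Σi² = 4900.
(7·4900 − 5·300) / 2 = 32800/2 = 16400.

16400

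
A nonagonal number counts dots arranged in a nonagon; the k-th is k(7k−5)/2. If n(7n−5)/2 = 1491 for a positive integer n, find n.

21

Set n(7n−5)/2 = 1491, giving 7n² − 5n − 2982 = 0.
So n = (5 + 289) / 14 = 294/14 = 21.
Check: 21·(7·21 − 5)/2 = 1491. ✓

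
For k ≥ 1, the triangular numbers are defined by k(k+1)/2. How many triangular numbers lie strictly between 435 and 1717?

29

The n-th triangular number is n(n+1)/2.
Smallest index with value > 435: n = 30 (giving 465).
Largest index with value < 1717: n = 58 (giving 1711).
Indices 30 through 58: 29 terms.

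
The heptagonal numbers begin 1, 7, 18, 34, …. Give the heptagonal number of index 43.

4558

The 43rd heptagonal number is n(5n−3)/2 with n = 43.
43·(5·43 − 3)/2 = 43·212/2 = 43·106 = 4558.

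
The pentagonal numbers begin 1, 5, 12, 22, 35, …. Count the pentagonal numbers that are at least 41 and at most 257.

The n-th pentagonal number is n(3n−1)/2.
Smallest index with value ≥ 41: n = 6 (giving 51).
Largest index with value ≤ 257: n = 13 (giving 247).
Indices 6 through 13: 8 terms.

8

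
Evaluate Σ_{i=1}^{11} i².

Σ_{i=1}^{11} i² = 11·12·23/6 = 506.

506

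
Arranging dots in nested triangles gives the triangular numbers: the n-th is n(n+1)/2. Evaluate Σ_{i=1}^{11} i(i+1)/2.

Σ i(i+1)/2 = (Σi² + Σi) / 2 over i = 1..11.
Σi = 66 and Σi² = 506.
(1·506 + 1·66) / 2 = 572/2 = 286.

286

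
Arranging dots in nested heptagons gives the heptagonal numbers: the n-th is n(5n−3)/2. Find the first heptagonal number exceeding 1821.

Solve n(5n−3)/2 > 1821 for integer n.
The largest n with value ≤ 1821 is 27 (since 1782 ≤ 1821 < 1918), so the first above is n = 28, value 1918.

1918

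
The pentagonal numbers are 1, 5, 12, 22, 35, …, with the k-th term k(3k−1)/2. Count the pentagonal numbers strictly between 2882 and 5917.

The n-th pentagonal number is n(3n−1)/2.
Smallest index with value > 2882: n = 45 (giving 3015).
Largest index with value < 5917: n = 62 (giving 5735).
Indices 45 through 62: 18 terms.

18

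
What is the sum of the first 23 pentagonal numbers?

Σ i(3i−1)/2 = (3Σi² − Σi) / 2 over i = 1..23.
Σi = 276 and Σi² = 4324.
(3·4324 − 1·276) / 2 = 12696/2 = 6348.

6348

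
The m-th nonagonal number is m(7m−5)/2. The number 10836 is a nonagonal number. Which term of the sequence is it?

56

Set n(7n−5)/2 = 10836, giving 7n² − 5n − 21672 = 0.
The discriminant is 25 + 56·10836 = 606841, and √606841 = 779.
So n = (5 + 779) / 14 = 784/14 = 56.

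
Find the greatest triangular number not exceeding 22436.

Solve n(n+1)/2 ≤ 22436 for integer n.
n = 211 gives 22366 ≤ 22436, while n = 212 gives 22578 > 22436; so the answer is 22366.

22366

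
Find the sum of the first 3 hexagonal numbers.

22

Σ i(2i−1) = 2Σi² − Σi over i = 1..3.
Σi = 6 and Σi² = 14.
2·14 − 1·6 = 22.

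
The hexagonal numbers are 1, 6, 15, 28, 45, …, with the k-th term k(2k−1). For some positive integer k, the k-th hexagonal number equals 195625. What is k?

313

Set n(2n−1) = 195625, giving 2n² − n − 195625 = 0.
The discriminant is 1 + 8·195625 = 1565001, and √1565001 = 1251.
So n = (1 + 1251) / 4 = 1252/4 = 313.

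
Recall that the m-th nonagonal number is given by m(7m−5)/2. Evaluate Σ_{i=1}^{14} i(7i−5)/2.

3290

Σ i(7i−5)/2 = (7Σi² − 5Σi) / 2 over i = 1..14.
Σi = 105 and Σi² = 1015.
(7·1015 − 5·105) / 2 = 6580/2 = 3290.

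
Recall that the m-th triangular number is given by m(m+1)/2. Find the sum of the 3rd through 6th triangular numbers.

Σ i(i+1)/2 = (Σi² + Σi) / 2 over i = 3..6.
Σi = 21 − 3 = 18 and Σi² = 91 − 5 = 86.
(1·86 + 1·18) / 2 = 104/2 = 52.

52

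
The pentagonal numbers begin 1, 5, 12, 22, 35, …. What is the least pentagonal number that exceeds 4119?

Solve n(3n−1)/2 > 4119 for integer n.
The largest n with value ≤ 4119 is 52 (since 4030 ≤ 4119 < 4187), so the first above is n = 53, value 4187.

4187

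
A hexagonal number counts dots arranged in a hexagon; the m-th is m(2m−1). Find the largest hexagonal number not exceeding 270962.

Solve n(2n−1) ≤ 270962 for integer n.
n = 368 gives 270480 ≤ 270962, while n = 369 gives 271953 > 270962; so the answer is 270480.

270480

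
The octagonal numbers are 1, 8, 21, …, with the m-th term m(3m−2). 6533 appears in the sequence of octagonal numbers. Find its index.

Set n(3n−2) = 6533, giving 3n² − 2n − 6533 = 0.
The discriminant is 4 + 12·6533 = 78400, and √78400 = 280.
So n = (2 + 280) / 6 = 282/6 = 47.

47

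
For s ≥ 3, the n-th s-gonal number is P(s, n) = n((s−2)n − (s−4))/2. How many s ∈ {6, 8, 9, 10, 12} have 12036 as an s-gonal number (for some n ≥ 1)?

1

s = 6: P(6, 77) = 11781 and P(6, 78) = 12090; 12036 is not s-gonal.
s = 8: P(8, 63) = 11781 and P(8, 64) = 12160; 12036 is not s-gonal.
s = 9: P(9, 59) = 12036. ✓
s = 10: P(10, 55) = 11935 and P(10, 56) = 12376; 12036 is not s-gonal.
s = 12: P(12, 49) = 11809 and P(12, 50) = 12300; 12036 is not s-gonal.
Hits: s ∈ {9} → 1.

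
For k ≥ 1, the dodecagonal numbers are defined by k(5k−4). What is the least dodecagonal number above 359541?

360729

Solve n(5n−4) > 359541 for integer n.
The largest n with value ≤ 359541 is 268 (since 358048 ≤ 359541 < 360729), so the first above is n = 269, value 360729.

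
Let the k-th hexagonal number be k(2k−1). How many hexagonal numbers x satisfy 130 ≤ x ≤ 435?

7

The n-th hexagonal number is n(2n−1).
Smallest index with value ≥ 130: n = 9 (giving 153).
Largest index with value ≤ 435: n = 15 (giving 435).
Indices 9 through 15: 7 terms.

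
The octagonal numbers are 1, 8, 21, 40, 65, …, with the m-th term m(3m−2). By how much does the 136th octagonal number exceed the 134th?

1616

136·(3·136 − 2) = 55216 and 134·(3·134 − 2) = 53600.
Difference: 55216 − 53600 = 1616.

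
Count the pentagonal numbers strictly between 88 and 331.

The n-th pentagonal number is n(3n−1)/2.
Smallest index with value > 88: n = 8 (giving 92).
Largest index with value < 331: n = 15 (giving 330).
Indices 8 through 15: 8 terms.

8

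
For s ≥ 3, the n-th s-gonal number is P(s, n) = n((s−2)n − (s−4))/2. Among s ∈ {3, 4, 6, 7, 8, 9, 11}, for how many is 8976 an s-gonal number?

1

s = 3: P(3, 133) = 8911 and P(3, 134) = 9045; 8976 is not s-gonal.
s = 4: P(4, 94) = 8836 and P(4, 95) = 9025; 8976 is not s-gonal.
s = 6: P(6, 67) = 8911 and P(6, 68) = 9180; 8976 is not s-gonal.
s = 7: P(7, 60) = 8910 and P(7, 61) = 9211; 8976 is not s-gonal.
s = 8: P(8, 55) = 8965 and P(8, 56) = 9296; 8976 is not s-gonal.
s = 9: P(9, 51) = 8976. ✓
s = 11: P(11, 45) = 8955 and P(11, 46) = 9361; 8976 is not s-gonal.
Hits: s ∈ {9} → 1.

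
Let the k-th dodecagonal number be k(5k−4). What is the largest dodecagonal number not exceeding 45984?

45696

Solve n(5n−4) ≤ 45984 for integer n.
n = 96 gives 45696 ≤ 45984, while n = 97 gives 46657 > 45984; so the answer is 45696.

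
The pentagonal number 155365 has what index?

Set n(3n−1)/2 = 155365, giving 3n² − n − 310730 = 0.
The discriminant is 1 + 24·155365 = 3728761, and √3728761 = 1931.
So n = (1 + 1931) / 6 = 1932/6 = 322.
Check: 322·(3·322 − 1)/2 = 155365. ✓

322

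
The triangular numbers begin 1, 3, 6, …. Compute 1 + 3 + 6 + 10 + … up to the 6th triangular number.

56

Σ i(i+1)/2 = (Σi² + Σi) / 2 over i = 1..6.
Σi = 21 and Σi² = 91.
(1·91 + 1·21) / 2 = 112/2 = 56.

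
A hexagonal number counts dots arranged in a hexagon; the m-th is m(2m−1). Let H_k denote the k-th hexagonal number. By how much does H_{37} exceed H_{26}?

37·(2·37 − 1) = 2701 and 26·(2·26 − 1) = 1326.
Difference: 2701 − 1326 = 1375.

1375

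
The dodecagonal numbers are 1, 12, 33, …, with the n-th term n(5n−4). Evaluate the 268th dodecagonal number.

358048

268·(5·268 − 4) = 268·1336 = 358048.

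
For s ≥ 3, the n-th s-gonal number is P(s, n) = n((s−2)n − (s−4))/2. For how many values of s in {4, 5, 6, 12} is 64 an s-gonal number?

2

s = 4: P(4, 8) = 64. ✓
s = 5: P(5, 6) = 51 and P(5, 7) = 70; 64 is not s-gonal.
s = 6: P(6, 5) = 45 and P(6, 6) = 66; 64 is not s-gonal.
s = 12: P(12, 4) = 64. ✓
Hits: s ∈ {4, 12} → 2.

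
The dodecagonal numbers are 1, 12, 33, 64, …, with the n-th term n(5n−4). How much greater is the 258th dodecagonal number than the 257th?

2571

Consecutive dodecagonal numbers differ by 10n − 9: here 10·258 − 9 = 2571.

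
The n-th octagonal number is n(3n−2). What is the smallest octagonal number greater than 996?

Solve n(3n−2) > 996 for integer n.
The largest n with value ≤ 996 is 18 (since 936 ≤ 996 < 1045), so the first above is n = 19, value 1045.

1045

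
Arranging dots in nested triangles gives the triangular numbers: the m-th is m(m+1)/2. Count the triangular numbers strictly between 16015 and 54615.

The n-th triangular number is n(n+1)/2.
Smallest index with value > 16015: n = 179 (giving 16110).
Largest index with value < 54615: n = 329 (giving 54285).
Indices 179 through 329: 151 terms.

151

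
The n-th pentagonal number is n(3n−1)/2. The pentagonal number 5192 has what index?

Set n(3n−1)/2 = 5192, giving 3n² − n − 10384 = 0.
The discriminant is 1 + 24·5192 = 124609, and √124609 = 353.
So n = (1 + 353) / 6 = 354/6 = 59.
Check: 59·(3·59 − 1)/2 = 5192. ✓

59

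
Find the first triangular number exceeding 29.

36

Solve n(n+1)/2 > 29 for integer n.
The largest n with value ≤ 29 is 7 (since 28 ≤ 29 < 36), so the first above is n = 8, value 36.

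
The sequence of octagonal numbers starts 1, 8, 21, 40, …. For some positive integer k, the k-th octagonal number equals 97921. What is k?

181

Set n(3n−2) = 97921, giving 3n² − 2n − 97921 = 0.
The discriminant is 4 + 12·97921 = 1175056, and √1175056 = 1084.
So n = (2 + 1084) / 6 = 1086/6 = 181.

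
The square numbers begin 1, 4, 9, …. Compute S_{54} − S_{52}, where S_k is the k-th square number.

212

54² = 2916 and 52² = 2704.
Difference: 2916 − 2704 = 212.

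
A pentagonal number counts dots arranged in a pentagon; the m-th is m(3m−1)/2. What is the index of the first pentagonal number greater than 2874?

Solve n(3n−1)/2 > 2874 for integer n.
The largest n with value ≤ 2874 is 43 (since 2752 ≤ 2874 < 2882), so the first above is n = 44, value 2882.

44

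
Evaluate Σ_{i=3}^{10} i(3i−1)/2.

Σ i(3i−1)/2 = (3Σi² − Σi) / 2 over i = 3..10.
Σi = 55 − 3 = 52 and Σi² = 385 − 5 = 380.
(3·380 − 1·52) / 2 = 1088/2 = 544.

544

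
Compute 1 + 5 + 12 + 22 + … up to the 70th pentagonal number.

Σ i(3i−1)/2 = (3Σi² − Σi) / 2 over i = 1..70.
Σi = 2485 and Σi² = 116795.
(3·116795 − 1·2485) / 2 = 347900/2 = 173950.

173950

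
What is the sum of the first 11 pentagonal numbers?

Σ i(3i−1)/2 = (3Σi² − Σi) / 2 over i = 1..11.
Σi = 66 and Σi² = 506.
(3·506 − 1·66) / 2 = 1452/2 = 726.

726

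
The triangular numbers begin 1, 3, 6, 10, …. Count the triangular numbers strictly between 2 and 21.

4

The n-th triangular number is n(n+1)/2.
Smallest index with value > 2: n = 2 (giving 3).
Largest index with value < 21: n = 5 (giving 15).
Indices 2 through 5: 4 terms.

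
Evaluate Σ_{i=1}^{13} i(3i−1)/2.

1183

Σ i(3i−1)/2 = (3Σi² − Σi) / 2 over i = 1..13.
Σi = 91 and Σi² = 819.
(3·819 − 1·91) / 2 = 2366/2 = 1183.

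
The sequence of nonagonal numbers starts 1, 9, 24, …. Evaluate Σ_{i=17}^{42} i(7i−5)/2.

Σ i(7i−5)/2 = (7Σi² − 5Σi) / 2 over i = 17..42.
Σi = 903 − 136 = 767 and Σi² = 25585 − 1496 = 24089.
(7·24089 − 5·767) / 2 = 164788/2 = 82394.

82394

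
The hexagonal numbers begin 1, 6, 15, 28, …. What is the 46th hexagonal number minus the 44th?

46·(2·46 − 1) = 4186 and 44·(2·44 − 1) = 3828.
Difference: 4186 − 3828 = 358.

358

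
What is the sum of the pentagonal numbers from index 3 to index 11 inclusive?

720

Σ i(3i−1)/2 = (3Σi² − Σi) / 2 over i = 3..11.
Σi = 66 − 3 = 63 and Σi² = 506 − 5 = 501.
(3·501 − 1·63) / 2 = 1440/2 = 720.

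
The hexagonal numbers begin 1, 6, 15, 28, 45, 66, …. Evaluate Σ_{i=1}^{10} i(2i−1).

715

Σ i(2i−1) = 2Σi² − Σi over i = 1..10.
Σi = 55 and Σi² = 385.
2·385 − 1·55 = 715.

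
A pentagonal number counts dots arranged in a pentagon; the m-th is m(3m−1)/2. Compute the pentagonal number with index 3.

12

The 3rd pentagonal number is n(3n−1)/2 with n = 3.
3·(3·3 − 1)/2 = 3·8/2 = 3·4 = 12.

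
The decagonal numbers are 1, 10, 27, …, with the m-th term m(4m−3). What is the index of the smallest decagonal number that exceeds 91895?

152

Solve n(4n−3) > 91895 for integer n.
The largest n with value ≤ 91895 is 151 (since 90751 ≤ 91895 < 91960), so the first above is n = 152, value 91960.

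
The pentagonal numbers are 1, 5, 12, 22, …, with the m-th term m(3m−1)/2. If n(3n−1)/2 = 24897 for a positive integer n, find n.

129

Set n(3n−1)/2 = 24897, giving 3n² − n − 49794 = 0.
So n = (1 + 773) / 6 = 774/6 = 129.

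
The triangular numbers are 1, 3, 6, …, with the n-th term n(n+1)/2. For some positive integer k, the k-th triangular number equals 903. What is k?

42

Set n(n+1)/2 = 903, giving n² + n − 1806 = 0.
The discriminant is 1 + 8·903 = 7225, and √7225 = 85.
So n = (-1 + 85) / 2 = 84/2 = 42.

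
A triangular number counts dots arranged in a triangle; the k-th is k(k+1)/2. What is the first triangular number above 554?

Solve n(n+1)/2 > 554 for integer n.
The largest n with value ≤ 554 is 32 (since 528 ≤ 554 < 561), so the first above is n = 33, value 561.

561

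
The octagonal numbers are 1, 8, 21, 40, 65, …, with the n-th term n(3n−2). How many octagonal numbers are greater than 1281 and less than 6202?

The n-th octagonal number is n(3n−2).
Smallest index with value > 1281: n = 22 (giving 1408).
Largest index with value < 6202: n = 45 (giving 5985).
Indices 22 through 45: 24 terms.

24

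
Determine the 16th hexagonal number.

496

The 16th hexagonal number is n(2n−1) with n = 16.
16·(2·16 − 1) = 16·31 = 496.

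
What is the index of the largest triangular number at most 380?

27

Solve n(n+1)/2 ≤ 380 for integer n.
n = 27 gives 378 ≤ 380, while n = 28 gives 406 > 380; so the answer is index 27.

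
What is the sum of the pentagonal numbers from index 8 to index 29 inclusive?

Σ i(3i−1)/2 = (3Σi² − Σi) / 2 over i = 8..29.
Σi = 435 − 28 = 407 and Σi² = 8555 − 140 = 8415.
(3·8415 − 1·407) / 2 = 24838/2 = 12419.

12419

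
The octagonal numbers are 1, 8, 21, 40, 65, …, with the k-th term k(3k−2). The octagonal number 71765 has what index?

Set n(3n−2) = 71765, giving 3n² − 2n − 71765 = 0.
The discriminant is 4 + 12·71765 = 861184, and √861184 = 928.
So n = (2 + 928) / 6 = 930/6 = 155.

155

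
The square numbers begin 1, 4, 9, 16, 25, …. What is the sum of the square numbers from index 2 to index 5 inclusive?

Σ_{i=2}^{5} i² = 55 − 1 = 54.

54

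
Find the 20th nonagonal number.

1350

The 20th nonagonal number is n(7n−5)/2 with n = 20.
20·(7·20 − 5)/2 = 20·135/2 = 1350.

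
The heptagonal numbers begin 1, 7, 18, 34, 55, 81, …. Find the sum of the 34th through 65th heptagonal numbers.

200464

Σ i(5i−3)/2 = (5Σi² − 3Σi) / 2 over i = 34..65.
Σi = 2145 − 561 = 1584 and Σi² = 93665 − 12529 = 81136.
(5·81136 − 3·1584) / 2 = 400928/2 = 200464.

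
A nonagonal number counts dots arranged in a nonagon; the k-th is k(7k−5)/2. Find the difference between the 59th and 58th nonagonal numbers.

407

Consecutive nonagonal numbers differ by 7n − 6: here 7·59 − 6 = 407.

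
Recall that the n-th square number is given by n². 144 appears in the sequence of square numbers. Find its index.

We need n² = 144, so n = √144 = 12.
Check: 12² = 144. ✓

12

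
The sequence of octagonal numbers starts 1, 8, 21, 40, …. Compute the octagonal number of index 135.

The 135th octagonal number is n(3n−2) with n = 135.
135·(3·135 − 2) = 135·403 = 54405.

54405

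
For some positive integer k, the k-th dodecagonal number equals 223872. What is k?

Set n(5n−4) = 223872, giving 5n² − 4n − 223872 = 0.
The discriminant is 16 + 20·223872 = 4477456, and √4477456 = 2116.
So n = (4 + 2116) / 10 = 2120/10 = 212.

212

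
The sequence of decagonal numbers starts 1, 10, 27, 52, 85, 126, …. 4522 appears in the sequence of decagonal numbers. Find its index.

34

Set n(4n−3) = 4522, giving 4n² − 3n − 4522 = 0.
So n = (3 + 269) / 8 = 272/8 = 34.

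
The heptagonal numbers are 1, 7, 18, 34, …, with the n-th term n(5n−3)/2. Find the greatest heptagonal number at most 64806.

Solve n(5n−3)/2 ≤ 64806 for integer n.
n = 161 gives 64561 ≤ 64806, while n = 162 gives 65367 > 64806; so the answer is 64561.

64561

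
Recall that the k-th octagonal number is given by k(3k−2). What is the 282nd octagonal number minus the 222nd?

282·(3·282 − 2) = 238008 and 222·(3·222 − 2) = 147408.
Difference: 238008 − 147408 = 90600.

90600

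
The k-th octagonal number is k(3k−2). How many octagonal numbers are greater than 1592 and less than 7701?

27

The n-th octagonal number is n(3n−2).
Smallest index with value > 1592: n = 24 (giving 1680).
Largest index with value < 7701: n = 50 (giving 7400).
Indices 24 through 50: 27 terms.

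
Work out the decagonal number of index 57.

12825

The 57th decagonal number is n(4n−3) with n = 57.
57·(4·57 − 3) = 57·225 = 12825.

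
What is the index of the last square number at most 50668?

225

Solve n² ≤ 50668 for integer n.
n = 225 gives 50625 ≤ 50668, while n = 226 gives 51076 > 50668; so the answer is index 225.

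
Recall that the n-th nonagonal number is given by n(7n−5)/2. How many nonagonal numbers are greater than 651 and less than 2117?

10

The n-th nonagonal number is n(7n−5)/2.
Smallest index with value > 651: n = 15 (giving 750).
Largest index with value < 2117: n = 24 (giving 1956).
Indices 15 through 24: 10 terms.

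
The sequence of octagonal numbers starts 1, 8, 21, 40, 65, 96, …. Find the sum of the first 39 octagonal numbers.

Σ i(3i−2) = 3Σi² − 2Σi over i = 1..39.
Σi = 780 and Σi² = 20540.
3·20540 − 2·780 = 60060.

60060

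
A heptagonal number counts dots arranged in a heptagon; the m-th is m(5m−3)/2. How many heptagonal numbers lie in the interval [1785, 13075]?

The n-th heptagonal number is n(5n−3)/2.
Smallest index with value ≥ 1785: n = 28 (giving 1918).
Largest index with value ≤ 13075: n = 72 (giving 12852).
Indices 28 through 72: 45 terms.

45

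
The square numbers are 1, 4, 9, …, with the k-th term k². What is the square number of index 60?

The 60th square number is n² with n = 60.
60² = 3600.

3600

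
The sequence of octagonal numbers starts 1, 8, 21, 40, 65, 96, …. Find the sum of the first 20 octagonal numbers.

Σ i(3i−2) = 3Σi² − 2Σi over i = 1..20.
Σi = 210 and Σi² = 2870.
3·2870 − 2·210 = 8190.

8190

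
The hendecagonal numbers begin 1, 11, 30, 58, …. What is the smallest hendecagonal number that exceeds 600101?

601521

Solve n(9n−7)/2 > 600101 for integer n.
The largest n with value ≤ 600101 is 365 (since 598235 ≤ 600101 < 601521), so the first above is n = 366, value 601521.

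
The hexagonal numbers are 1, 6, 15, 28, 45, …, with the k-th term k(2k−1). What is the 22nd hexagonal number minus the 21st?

Consecutive hexagonal numbers differ by 4n − 3: here 4·22 − 3 = 85.

85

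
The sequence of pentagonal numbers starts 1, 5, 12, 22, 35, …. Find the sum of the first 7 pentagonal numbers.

196

Σ i(3i−1)/2 = (3Σi² − Σi) / 2 over i = 1..7.
Σi = 28 and Σi² = 140.
(3·140 − 1·28) / 2 = 392/2 = 196.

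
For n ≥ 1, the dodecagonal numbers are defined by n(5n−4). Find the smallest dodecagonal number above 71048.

71520

Solve n(5n−4) > 71048 for integer n.
The largest n with value ≤ 71048 is 119 (since 70329 ≤ 71048 < 71520), so the first above is n = 120, value 71520.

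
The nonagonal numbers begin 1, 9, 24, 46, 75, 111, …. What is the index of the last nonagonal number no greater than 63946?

Solve n(7n−5)/2 ≤ 63946 for integer n.
n = 135 gives 63450 ≤ 63946, while n = 136 gives 64396 > 63946; so the answer is index 135.

135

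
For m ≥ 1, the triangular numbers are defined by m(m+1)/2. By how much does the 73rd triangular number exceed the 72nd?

73

Consecutive triangular numbers differ by n: T_{73} − T_{72} = 73.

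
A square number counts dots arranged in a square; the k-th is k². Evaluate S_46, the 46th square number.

2116

The 46th square number is n² with n = 46.
46² = 2116.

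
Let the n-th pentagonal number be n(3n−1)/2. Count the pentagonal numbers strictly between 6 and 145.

The n-th pentagonal number is n(3n−1)/2.
Smallest index with value > 6: n = 3 (giving 12).
Largest index with value < 145: n = 9 (giving 117).
Indices 3 through 9: 7 terms.

7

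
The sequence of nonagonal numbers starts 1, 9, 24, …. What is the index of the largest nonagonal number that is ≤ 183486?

Solve n(7n−5)/2 ≤ 183486 for integer n.
n = 229 gives 182971 ≤ 183486, while n = 230 gives 184575 > 183486; so the answer is index 229.

229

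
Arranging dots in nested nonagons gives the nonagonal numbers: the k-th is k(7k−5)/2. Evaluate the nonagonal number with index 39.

5226

The 39th nonagonal number is n(7n−5)/2 with n = 39.
39·(7·39 − 5)/2 = 39·268/2 = 39·134 = 5226.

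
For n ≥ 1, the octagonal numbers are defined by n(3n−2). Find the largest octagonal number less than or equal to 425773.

Solve n(3n−2) ≤ 425773 for integer n.
n = 377 gives 425633 ≤ 425773, while n = 378 gives 427896 > 425773; so the answer is 425633.

425633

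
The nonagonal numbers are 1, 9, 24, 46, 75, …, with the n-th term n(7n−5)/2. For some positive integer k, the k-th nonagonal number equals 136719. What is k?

198

Set n(7n−5)/2 = 136719, giving 7n² − 5n − 273438 = 0.
The discriminant is 25 + 56·136719 = 7656289, and √7656289 = 2767.
So n = (5 + 2767) / 14 = 2772/14 = 198.
Check: 198·(7·198 − 5)/2 = 136719. ✓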